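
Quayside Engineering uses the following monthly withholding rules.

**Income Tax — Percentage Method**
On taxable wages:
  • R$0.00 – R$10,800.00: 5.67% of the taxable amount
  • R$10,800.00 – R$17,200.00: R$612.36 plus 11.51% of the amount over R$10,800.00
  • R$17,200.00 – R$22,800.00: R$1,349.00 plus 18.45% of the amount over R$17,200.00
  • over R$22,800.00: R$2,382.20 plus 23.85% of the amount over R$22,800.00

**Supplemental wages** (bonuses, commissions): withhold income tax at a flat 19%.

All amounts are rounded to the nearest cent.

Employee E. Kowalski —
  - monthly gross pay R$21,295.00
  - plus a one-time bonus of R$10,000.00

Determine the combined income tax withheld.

Income Tax: taxable = R$21,295.00
  R$1,349.00 + 18.45% × (R$21,295.00 − R$17,200.00) = R$1,349.00 + 18.45% × R$4,095.00 = R$2,104.53
Supplemental (19% flat on bonus): 19% × R$10,000.00 = R$1,900.00
Total income tax: R$2,104.53 + R$1,900.00 = R$4,004.53

R$4,004.53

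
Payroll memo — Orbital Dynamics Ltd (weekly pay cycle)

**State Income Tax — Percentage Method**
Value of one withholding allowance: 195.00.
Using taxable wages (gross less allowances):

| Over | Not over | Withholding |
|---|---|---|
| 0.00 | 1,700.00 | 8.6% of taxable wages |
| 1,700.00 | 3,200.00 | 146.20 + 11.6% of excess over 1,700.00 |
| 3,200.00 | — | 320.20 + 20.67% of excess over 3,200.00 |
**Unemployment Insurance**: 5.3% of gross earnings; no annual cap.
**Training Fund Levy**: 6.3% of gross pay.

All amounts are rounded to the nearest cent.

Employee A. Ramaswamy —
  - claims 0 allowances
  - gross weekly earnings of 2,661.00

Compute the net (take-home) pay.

State Income Tax: taxable = 2,661.00
  146.20 + 11.6% × (2,661.00 − 1,700.00) = 146.20 + 11.6% × 961.00 = 257.68
Unemployment Insurance: 5.3% × 2,661.00 = 141.03
Training Fund Levy: 6.3% × 2,661.00 = 167.64
Total withheld: 257.68 + 141.03 + 167.64 = 566.35
Net pay: 2,661.00 − 566.35 = 2,094.65

2,094.65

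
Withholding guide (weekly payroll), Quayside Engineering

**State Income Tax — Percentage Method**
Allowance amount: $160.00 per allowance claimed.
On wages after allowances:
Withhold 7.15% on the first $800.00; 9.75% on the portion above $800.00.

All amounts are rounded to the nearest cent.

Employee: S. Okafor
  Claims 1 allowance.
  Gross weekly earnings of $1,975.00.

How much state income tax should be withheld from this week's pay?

State Income Tax: taxable = $1,975.00 − 1×$160.00 = $1,815.00
  $57.20 + 9.75% × ($1,815.00 − $800.00) = $57.20 + 9.75% × $1,015.00 = $156.16

$156.16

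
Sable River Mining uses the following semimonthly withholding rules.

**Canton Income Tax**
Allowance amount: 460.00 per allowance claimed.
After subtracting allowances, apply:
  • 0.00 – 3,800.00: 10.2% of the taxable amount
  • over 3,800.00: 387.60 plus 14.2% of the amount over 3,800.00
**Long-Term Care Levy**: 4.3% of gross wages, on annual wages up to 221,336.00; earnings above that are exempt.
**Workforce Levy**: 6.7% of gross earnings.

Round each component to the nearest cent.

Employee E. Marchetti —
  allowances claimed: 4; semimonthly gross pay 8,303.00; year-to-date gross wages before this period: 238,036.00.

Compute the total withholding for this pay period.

1,322.05

Canton Income Tax: taxable = 8,303.00 − 4×460.00 = 6,463.00
  387.60 + 14.2% × (6,463.00 − 3,800.00) = 387.60 + 14.2% × 2,663.00 = 765.75
Long-Term Care Levy: YTD 238,036.00 ≥ cap 221,336.00 → 0.00
Workforce Levy: 6.7% × 8,303.00 = 556.30
Total: 765.75 + 0.00 + 556.30 = 1,322.05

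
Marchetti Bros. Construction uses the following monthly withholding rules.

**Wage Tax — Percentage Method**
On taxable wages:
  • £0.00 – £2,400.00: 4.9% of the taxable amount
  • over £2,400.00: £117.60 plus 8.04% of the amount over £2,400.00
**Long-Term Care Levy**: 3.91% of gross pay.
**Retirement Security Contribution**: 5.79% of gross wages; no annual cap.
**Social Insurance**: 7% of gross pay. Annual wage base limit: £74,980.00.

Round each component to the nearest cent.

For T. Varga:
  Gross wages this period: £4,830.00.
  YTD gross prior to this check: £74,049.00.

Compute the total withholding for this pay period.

£846.65

Wage Tax: taxable = £4,830.00
  £117.60 + 8.04% × (£4,830.00 − £2,400.00) = £117.60 + 8.04% × £2,430.00 = £312.97
Long-Term Care Levy: 3.91% × £4,830.00 = £188.85
Retirement Security Contribution: 5.79% × £4,830.00 = £279.66
Social Insurance: cap £74,980.00 − YTD £74,049.00 = £931.00 subject; 7% × £931.00 = £65.17
Total: £312.97 + £188.85 + £279.66 + £65.17 = £846.65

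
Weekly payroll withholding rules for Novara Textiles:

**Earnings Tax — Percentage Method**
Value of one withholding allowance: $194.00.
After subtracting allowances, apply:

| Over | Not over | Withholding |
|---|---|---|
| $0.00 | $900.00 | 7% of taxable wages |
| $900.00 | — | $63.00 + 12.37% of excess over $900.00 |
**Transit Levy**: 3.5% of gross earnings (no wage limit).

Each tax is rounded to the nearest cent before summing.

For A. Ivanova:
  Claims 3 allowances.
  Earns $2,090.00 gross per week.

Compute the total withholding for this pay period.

Earnings Tax: taxable = $2,090.00 − 3×$194.00 = $1,508.00
  $63.00 + 12.37% × ($1,508.00 − $900.00) = $63.00 + 12.37% × $608.00 = $138.21
Transit Levy: 3.5% × $2,090.00 = $73.15
Total: $138.21 + $73.15 = $211.36

$211.36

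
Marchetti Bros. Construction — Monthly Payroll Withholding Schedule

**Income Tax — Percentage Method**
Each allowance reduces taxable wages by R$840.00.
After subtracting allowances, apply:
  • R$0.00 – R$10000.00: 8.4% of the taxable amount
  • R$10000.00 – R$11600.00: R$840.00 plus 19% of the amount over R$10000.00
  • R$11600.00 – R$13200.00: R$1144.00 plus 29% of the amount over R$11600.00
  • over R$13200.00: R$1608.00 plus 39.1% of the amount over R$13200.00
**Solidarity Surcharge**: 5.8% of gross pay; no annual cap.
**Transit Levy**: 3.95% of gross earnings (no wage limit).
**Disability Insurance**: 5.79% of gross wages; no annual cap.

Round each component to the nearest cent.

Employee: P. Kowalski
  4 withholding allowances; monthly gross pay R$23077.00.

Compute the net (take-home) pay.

R$15334.68

Income Tax: taxable = R$23077.00 − 4×R$840.00 = R$19717.00
  R$1608.00 + 39.1% × (R$19717.00 − R$13200.00) = R$1608.00 + 39.1% × R$6517.00 = R$4156.15
Solidarity Surcharge: 5.8% × R$23077.00 = R$1338.47
Transit Levy: 3.95% × R$23077.00 = R$911.54
Disability Insurance: 5.79% × R$23077.00 = R$1336.16
Total withheld: R$4156.15 + R$1338.47 + R$911.54 + R$1336.16 = R$7742.32
Net pay: R$23077.00 − R$7742.32 = R$15334.68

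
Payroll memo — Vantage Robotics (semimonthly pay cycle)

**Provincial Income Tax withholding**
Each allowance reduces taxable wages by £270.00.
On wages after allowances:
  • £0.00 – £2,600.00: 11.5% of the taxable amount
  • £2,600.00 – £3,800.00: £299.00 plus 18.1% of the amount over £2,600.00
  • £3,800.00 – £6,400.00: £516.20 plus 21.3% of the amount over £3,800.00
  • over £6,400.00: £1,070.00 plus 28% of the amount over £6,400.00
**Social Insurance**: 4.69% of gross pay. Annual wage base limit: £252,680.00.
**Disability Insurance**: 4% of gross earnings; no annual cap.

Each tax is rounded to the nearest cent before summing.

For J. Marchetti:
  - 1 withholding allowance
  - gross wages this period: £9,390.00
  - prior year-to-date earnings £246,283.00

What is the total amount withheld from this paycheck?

Provincial Income Tax: taxable = £9,390.00 − 1×£270.00 = £9,120.00
  £1,070.00 + 28% × (£9,120.00 − £6,400.00) = £1,070.00 + 28% × £2,720.00 = £1,831.60
Social Insurance: cap £252,680.00 − YTD £246,283.00 = £6,397.00 subject; 4.69% × £6,397.00 = £300.02
Disability Insurance: 4% × £9,390.00 = £375.60
Total: £1,831.60 + £300.02 + £375.60 = £2,507.22

£2,507.22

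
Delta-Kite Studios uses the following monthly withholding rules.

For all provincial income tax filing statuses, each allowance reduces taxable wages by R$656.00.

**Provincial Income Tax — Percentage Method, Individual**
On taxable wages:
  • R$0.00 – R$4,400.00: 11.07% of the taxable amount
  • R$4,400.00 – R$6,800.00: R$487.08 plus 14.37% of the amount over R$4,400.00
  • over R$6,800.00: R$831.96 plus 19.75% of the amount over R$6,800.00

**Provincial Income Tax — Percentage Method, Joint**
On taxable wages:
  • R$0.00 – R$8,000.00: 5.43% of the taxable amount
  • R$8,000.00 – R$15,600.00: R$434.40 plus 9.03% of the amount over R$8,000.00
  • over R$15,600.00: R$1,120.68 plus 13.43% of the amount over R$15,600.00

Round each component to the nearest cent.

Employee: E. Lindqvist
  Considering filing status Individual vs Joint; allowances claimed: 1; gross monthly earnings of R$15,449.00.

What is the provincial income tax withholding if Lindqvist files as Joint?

R$1,047.81

Provincial Income Tax (Joint): taxable = R$15,449.00 − 1×R$656.00 = R$14,793.00
  R$434.40 + 9.03% × (R$14,793.00 − R$8,000.00) = R$434.40 + 9.03% × R$6,793.00 = R$1,047.81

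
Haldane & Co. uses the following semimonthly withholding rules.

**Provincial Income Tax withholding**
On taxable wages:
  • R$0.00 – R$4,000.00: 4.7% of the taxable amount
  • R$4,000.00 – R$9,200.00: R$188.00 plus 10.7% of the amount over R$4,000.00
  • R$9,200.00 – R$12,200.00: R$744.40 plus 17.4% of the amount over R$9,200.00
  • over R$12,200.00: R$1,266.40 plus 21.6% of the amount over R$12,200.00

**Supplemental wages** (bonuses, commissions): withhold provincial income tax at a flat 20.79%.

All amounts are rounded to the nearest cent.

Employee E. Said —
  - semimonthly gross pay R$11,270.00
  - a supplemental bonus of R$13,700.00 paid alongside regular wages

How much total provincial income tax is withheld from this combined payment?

R$3,952.81

Provincial Income Tax: taxable = R$11,270.00
  R$744.40 + 17.4% × (R$11,270.00 − R$9,200.00) = R$744.40 + 17.4% × R$2,070.00 = R$1,104.58
Supplemental (20.79% flat on bonus): 20.79% × R$13,700.00 = R$2,848.23
Total provincial income tax: R$1,104.58 + R$2,848.23 = R$3,952.81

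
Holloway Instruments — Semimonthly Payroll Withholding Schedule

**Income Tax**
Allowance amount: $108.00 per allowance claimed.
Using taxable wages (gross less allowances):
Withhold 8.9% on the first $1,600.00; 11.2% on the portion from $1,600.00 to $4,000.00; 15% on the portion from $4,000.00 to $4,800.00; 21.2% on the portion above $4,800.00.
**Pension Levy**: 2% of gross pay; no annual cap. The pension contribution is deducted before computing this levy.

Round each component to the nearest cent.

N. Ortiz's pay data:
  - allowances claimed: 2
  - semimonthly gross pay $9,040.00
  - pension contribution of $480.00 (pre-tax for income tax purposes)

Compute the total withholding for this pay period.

$1,453.73

Income Tax: taxable = $9,040.00 − $480.00 − 2×$108.00 = $8,344.00
  $531.20 + 21.2% × ($8,344.00 − $4,800.00) = $531.20 + 21.2% × $3,544.00 = $1,282.53
Pension Levy: 2% × $8,560.00 = $171.20
Total: $1,282.53 + $171.20 = $1,453.73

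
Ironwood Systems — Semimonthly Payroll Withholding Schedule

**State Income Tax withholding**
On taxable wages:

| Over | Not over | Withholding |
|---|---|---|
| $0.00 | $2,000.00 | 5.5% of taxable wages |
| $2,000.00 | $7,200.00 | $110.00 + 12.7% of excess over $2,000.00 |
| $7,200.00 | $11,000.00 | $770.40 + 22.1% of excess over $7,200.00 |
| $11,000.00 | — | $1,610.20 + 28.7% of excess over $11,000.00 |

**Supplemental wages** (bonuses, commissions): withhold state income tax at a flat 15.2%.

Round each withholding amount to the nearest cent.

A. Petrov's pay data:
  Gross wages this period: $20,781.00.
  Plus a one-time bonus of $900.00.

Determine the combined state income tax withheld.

$4,554.15

State Income Tax: taxable = $20,781.00
  $1,610.20 + 28.7% × ($20,781.00 − $11,000.00) = $1,610.20 + 28.7% × $9,781.00 = $4,417.35
Supplemental (15.2% flat on bonus): 15.2% × $900.00 = $136.80
Total state income tax: $4,417.35 + $136.80 = $4,554.15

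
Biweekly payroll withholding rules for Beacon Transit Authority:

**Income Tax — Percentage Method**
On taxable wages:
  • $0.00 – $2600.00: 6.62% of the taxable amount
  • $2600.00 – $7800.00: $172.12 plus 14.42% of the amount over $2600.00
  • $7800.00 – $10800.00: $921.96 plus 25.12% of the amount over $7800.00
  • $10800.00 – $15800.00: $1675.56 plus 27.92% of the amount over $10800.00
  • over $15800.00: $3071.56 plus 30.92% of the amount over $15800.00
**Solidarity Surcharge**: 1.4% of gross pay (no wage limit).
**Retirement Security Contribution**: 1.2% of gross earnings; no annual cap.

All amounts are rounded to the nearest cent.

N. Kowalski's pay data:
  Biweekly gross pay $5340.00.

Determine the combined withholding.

Income Tax: taxable = $5340.00
  $172.12 + 14.42% × ($5340.00 − $2600.00) = $172.12 + 14.42% × $2740.00 = $567.23
Solidarity Surcharge: 1.4% × $5340.00 = $74.76
Retirement Security Contribution: 1.2% × $5340.00 = $64.08
Total: $567.23 + $74.76 + $64.08 = $706.07

$706.07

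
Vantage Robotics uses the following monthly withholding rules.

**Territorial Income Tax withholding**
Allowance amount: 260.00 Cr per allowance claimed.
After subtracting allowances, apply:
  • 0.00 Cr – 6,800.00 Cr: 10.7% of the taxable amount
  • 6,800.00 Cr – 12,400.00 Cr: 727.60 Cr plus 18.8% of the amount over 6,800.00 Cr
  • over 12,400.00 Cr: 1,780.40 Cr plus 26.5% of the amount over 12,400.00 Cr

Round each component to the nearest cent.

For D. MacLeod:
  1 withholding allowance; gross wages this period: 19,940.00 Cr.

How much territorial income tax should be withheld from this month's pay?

3,709.60 Cr

Territorial Income Tax: taxable = 19,940.00 Cr − 1×260.00 Cr = 19,680.00 Cr
  1,780.40 Cr + 26.5% × (19,680.00 Cr − 12,400.00 Cr) = 1,780.40 Cr + 26.5% × 7,280.00 Cr = 3,709.60 Cr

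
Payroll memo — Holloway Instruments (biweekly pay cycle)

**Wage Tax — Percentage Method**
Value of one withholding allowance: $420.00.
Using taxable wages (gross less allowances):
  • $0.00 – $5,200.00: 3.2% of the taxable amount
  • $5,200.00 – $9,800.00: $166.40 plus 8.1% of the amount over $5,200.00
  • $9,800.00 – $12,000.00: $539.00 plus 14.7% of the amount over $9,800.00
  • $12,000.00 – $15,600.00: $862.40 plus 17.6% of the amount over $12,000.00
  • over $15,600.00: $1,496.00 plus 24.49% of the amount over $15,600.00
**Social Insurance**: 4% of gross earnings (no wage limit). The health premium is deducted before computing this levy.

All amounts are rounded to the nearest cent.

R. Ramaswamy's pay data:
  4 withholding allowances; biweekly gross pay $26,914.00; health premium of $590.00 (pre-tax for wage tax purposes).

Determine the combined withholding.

Wage Tax: taxable = $26,914.00 − $590.00 − 4×$420.00 = $24,644.00
  $1,496.00 + 24.49% × ($24,644.00 − $15,600.00) = $1,496.00 + 24.49% × $9,044.00 = $3,710.88
Social Insurance: 4% × $26,324.00 = $1,052.96
Total: $3,710.88 + $1,052.96 = $4,763.84

$4,763.84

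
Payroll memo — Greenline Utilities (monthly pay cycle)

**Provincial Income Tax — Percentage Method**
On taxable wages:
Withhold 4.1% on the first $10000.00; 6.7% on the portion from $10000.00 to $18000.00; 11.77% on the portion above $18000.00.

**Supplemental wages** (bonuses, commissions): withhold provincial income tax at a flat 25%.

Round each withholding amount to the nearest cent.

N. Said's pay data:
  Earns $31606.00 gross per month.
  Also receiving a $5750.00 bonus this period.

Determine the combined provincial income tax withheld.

$3984.93

Provincial Income Tax: taxable = $31606.00
  $946.00 + 11.77% × ($31606.00 − $18000.00) = $946.00 + 11.77% × $13606.00 = $2547.43
Supplemental (25% flat on bonus): 25% × $5750.00 = $1437.50
Total provincial income tax: $2547.43 + $1437.50 = $3984.93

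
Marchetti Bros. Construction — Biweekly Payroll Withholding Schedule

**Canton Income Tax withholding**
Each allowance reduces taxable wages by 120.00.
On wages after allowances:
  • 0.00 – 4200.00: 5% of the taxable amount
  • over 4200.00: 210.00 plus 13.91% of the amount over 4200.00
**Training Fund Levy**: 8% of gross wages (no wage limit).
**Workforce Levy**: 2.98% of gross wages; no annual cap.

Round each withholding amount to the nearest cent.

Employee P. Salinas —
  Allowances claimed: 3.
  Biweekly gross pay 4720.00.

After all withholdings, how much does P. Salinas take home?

3969.48

Canton Income Tax: taxable = 4720.00 − 3×120.00 = 4360.00
  210.00 + 13.91% × (4360.00 − 4200.00) = 210.00 + 13.91% × 160.00 = 232.26
Training Fund Levy: 8% × 4720.00 = 377.60
Workforce Levy: 2.98% × 4720.00 = 140.66
Total withheld: 232.26 + 377.60 + 140.66 = 750.52
Net pay: 4720.00 − 750.52 = 3969.48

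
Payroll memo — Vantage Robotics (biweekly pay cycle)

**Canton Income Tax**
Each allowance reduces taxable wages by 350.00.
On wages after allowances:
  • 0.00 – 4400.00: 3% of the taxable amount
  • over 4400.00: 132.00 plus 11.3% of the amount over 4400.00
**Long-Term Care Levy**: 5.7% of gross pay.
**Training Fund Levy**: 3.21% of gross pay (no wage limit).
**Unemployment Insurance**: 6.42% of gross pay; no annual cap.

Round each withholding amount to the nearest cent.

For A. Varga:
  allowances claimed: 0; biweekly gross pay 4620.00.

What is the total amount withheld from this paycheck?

Canton Income Tax: taxable = 4620.00
  132.00 + 11.3% × (4620.00 − 4400.00) = 132.00 + 11.3% × 220.00 = 156.86
Long-Term Care Levy: 5.7% × 4620.00 = 263.34
Training Fund Levy: 3.21% × 4620.00 = 148.30
Unemployment Insurance: 6.42% × 4620.00 = 296.60
Total: 156.86 + 263.34 + 148.30 + 296.60 = 865.10

865.10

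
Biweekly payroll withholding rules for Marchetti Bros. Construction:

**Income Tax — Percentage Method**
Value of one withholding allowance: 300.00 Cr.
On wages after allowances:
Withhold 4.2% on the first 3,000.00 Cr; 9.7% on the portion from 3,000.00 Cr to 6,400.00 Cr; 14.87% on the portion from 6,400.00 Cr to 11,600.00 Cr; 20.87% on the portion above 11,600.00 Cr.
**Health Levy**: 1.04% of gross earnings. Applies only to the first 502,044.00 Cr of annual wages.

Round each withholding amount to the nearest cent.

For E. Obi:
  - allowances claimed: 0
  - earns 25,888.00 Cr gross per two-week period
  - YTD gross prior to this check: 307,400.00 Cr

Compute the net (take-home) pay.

21,407.81 Cr

Income Tax: taxable = 25,888.00 Cr
  1,229.04 Cr + 20.87% × (25,888.00 Cr − 11,600.00 Cr) = 1,229.04 Cr + 20.87% × 14,288.00 Cr = 4,210.95 Cr
Health Levy: 1.04% × 25,888.00 Cr = 269.24 Cr
Total withheld: 4,210.95 Cr + 269.24 Cr = 4,480.19 Cr
Net pay: 25,888.00 Cr − 4,480.19 Cr = 21,407.81 Cr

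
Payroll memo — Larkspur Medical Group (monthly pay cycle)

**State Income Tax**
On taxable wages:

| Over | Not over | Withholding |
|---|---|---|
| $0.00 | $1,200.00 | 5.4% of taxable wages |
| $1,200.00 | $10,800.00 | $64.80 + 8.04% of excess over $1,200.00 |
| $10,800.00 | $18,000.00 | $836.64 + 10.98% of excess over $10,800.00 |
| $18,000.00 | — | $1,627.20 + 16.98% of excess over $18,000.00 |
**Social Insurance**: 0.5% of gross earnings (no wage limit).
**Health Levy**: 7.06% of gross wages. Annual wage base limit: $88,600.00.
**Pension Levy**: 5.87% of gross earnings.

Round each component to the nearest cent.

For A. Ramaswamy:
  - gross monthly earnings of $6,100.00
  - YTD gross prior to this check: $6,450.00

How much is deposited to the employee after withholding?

State Income Tax: taxable = $6,100.00
  $64.80 + 8.04% × ($6,100.00 − $1,200.00) = $64.80 + 8.04% × $4,900.00 = $458.76
Social Insurance: 0.5% × $6,100.00 = $30.50
Health Levy: 7.06% × $6,100.00 = $430.66
Pension Levy: 5.87% × $6,100.00 = $358.07
Total withheld: $458.76 + $30.50 + $430.66 + $358.07 = $1,277.99
Net pay: $6,100.00 − $1,277.99 = $4,822.01

$4,822.01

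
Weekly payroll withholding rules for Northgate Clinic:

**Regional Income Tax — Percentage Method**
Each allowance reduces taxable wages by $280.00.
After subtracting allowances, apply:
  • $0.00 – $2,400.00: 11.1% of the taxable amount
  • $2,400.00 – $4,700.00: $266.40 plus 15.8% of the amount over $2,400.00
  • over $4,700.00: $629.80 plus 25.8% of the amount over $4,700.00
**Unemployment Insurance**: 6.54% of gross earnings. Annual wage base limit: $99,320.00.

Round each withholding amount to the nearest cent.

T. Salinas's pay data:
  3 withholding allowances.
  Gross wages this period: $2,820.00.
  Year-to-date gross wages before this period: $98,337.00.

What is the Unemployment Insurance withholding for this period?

$64.29

Unemployment Insurance: cap $99,320.00 − YTD $98,337.00 = $983.00 subject; 6.54% × $983.00 = $64.29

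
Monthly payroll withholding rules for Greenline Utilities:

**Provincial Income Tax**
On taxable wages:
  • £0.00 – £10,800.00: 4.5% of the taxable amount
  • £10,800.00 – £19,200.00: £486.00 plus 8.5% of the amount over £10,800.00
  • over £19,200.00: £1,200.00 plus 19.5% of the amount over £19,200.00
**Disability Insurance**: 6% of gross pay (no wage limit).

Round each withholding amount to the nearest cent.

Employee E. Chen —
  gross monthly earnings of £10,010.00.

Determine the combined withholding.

Provincial Income Tax: taxable = £10,010.00
  4.5% × £10,010.00 = £450.45
Disability Insurance: 6% × £10,010.00 = £600.60
Total: £450.45 + £600.60 = £1,051.05

£1,051.05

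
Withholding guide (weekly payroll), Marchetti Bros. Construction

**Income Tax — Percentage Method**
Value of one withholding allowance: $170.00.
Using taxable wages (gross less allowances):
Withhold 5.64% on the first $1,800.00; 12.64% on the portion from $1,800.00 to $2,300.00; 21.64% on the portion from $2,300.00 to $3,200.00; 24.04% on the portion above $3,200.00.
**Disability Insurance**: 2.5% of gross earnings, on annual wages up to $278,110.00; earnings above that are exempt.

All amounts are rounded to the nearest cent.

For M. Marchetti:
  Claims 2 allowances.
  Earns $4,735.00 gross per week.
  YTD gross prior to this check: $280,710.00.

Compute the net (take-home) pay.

$4,088.24

Income Tax: taxable = $4,735.00 − 2×$170.00 = $4,395.00
  $359.48 + 24.04% × ($4,395.00 − $3,200.00) = $359.48 + 24.04% × $1,195.00 = $646.76
Disability Insurance: YTD $280,710.00 ≥ cap $278,110.00 → $0.00
Total withheld: $646.76 + $0.00 = $646.76
Net pay: $4,735.00 − $646.76 = $4,088.24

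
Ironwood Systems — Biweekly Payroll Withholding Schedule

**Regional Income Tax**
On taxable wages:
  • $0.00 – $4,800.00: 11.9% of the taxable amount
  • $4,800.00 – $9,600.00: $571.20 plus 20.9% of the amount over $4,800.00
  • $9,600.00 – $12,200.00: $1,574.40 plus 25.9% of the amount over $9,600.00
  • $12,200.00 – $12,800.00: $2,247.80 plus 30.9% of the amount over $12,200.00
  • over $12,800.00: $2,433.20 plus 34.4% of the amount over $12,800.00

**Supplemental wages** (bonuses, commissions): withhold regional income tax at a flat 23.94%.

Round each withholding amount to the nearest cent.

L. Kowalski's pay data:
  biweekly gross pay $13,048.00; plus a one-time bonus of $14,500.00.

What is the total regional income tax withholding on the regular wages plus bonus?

Regional Income Tax: taxable = $13,048.00
  $2,433.20 + 34.4% × ($13,048.00 − $12,800.00) = $2,433.20 + 34.4% × $248.00 = $2,518.51
Supplemental (23.94% flat on bonus): 23.94% × $14,500.00 = $3,471.30
Total regional income tax: $2,518.51 + $3,471.30 = $5,989.81

$5,989.81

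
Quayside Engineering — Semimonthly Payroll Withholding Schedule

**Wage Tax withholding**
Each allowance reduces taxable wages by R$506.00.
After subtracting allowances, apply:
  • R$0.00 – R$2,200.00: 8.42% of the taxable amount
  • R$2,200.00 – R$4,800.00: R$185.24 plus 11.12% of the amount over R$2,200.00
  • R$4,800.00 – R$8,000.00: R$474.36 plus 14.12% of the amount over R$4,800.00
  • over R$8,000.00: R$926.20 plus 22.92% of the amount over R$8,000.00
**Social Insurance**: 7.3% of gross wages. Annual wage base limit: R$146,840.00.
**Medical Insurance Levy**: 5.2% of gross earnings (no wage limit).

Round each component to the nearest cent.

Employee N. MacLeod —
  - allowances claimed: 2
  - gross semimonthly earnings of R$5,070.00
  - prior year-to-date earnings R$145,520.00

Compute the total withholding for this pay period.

Wage Tax: taxable = R$5,070.00 − 2×R$506.00 = R$4,058.00
  R$185.24 + 11.12% × (R$4,058.00 − R$2,200.00) = R$185.24 + 11.12% × R$1,858.00 = R$391.85
Social Insurance: cap R$146,840.00 − YTD R$145,520.00 = R$1,320.00 subject; 7.3% × R$1,320.00 = R$96.36
Medical Insurance Levy: 5.2% × R$5,070.00 = R$263.64
Total: R$391.85 + R$96.36 + R$263.64 = R$751.85

R$751.85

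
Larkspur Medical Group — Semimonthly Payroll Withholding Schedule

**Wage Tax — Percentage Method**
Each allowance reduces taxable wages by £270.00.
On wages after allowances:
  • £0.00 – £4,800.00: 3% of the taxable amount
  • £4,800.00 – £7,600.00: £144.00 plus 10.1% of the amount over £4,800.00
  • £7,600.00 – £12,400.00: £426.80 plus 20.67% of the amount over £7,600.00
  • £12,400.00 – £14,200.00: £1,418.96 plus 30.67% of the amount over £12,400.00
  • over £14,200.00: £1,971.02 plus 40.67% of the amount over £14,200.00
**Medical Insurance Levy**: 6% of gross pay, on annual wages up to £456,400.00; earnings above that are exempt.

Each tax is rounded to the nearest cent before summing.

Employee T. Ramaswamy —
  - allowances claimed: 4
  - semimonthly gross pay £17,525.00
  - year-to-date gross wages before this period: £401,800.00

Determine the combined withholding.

£3,935.56

Wage Tax: taxable = £17,525.00 − 4×£270.00 = £16,445.00
  £1,971.02 + 40.67% × (£16,445.00 − £14,200.00) = £1,971.02 + 40.67% × £2,245.00 = £2,884.06
Medical Insurance Levy: 6% × £17,525.00 = £1,051.50
Total: £2,884.06 + £1,051.50 = £3,935.56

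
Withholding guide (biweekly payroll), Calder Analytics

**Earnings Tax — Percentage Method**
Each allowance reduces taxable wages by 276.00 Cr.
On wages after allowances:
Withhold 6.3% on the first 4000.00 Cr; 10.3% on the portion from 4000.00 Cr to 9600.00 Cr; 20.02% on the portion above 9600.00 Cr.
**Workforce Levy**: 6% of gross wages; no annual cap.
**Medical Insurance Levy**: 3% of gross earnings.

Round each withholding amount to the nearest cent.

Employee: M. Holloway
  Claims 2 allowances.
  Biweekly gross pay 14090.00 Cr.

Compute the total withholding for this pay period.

Earnings Tax: taxable = 14090.00 Cr − 2×276.00 Cr = 13538.00 Cr
  828.80 Cr + 20.02% × (13538.00 Cr − 9600.00 Cr) = 828.80 Cr + 20.02% × 3938.00 Cr = 1617.19 Cr
Workforce Levy: 6% × 14090.00 Cr = 845.40 Cr
Medical Insurance Levy: 3% × 14090.00 Cr = 422.70 Cr
Total: 1617.19 Cr + 845.40 Cr + 422.70 Cr = 2885.29 Cr

2885.29 Cr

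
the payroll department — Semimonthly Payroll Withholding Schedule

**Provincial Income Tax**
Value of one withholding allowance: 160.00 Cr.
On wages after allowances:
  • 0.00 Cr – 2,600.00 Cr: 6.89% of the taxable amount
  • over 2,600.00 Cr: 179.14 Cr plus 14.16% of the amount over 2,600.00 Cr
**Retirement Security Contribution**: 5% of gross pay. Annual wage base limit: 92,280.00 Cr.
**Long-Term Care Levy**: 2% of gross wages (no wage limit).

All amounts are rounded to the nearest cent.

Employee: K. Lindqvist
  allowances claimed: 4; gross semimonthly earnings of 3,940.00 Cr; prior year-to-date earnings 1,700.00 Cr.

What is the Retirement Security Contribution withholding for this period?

197.00 Cr

Retirement Security Contribution: 5% × 3,940.00 Cr = 197.00 Cr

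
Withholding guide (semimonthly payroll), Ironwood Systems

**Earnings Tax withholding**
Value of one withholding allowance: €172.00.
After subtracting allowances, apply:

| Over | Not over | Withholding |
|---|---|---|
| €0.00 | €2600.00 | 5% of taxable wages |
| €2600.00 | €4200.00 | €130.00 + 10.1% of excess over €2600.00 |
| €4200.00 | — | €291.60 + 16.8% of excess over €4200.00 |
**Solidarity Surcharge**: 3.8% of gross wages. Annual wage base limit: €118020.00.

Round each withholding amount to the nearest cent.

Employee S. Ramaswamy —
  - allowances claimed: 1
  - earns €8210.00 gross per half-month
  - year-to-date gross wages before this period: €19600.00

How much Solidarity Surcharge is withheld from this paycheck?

€311.98

Solidarity Surcharge: 3.8% × €8210.00 = €311.98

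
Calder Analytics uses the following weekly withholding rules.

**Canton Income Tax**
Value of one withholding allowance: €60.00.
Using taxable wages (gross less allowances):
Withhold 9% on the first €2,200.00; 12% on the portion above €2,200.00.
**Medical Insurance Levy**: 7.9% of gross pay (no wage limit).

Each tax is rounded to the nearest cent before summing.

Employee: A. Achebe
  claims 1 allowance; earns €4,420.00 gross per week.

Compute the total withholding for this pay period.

Canton Income Tax: taxable = €4,420.00 − 1×€60.00 = €4,360.00
  €198.00 + 12% × (€4,360.00 − €2,200.00) = €198.00 + 12% × €2,160.00 = €457.20
Medical Insurance Levy: 7.9% × €4,420.00 = €349.18
Total: €457.20 + €349.18 = €806.38

€806.38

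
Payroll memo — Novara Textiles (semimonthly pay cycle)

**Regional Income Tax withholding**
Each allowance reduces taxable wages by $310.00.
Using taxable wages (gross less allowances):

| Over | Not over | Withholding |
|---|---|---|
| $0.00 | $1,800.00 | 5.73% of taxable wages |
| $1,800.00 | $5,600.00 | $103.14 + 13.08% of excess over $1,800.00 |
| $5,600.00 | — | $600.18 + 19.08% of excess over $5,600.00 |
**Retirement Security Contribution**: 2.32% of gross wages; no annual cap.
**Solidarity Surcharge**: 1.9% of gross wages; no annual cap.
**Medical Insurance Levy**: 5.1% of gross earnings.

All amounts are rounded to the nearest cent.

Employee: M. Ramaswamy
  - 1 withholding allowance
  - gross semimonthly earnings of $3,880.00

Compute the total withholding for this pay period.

Regional Income Tax: taxable = $3,880.00 − 1×$310.00 = $3,570.00
  $103.14 + 13.08% × ($3,570.00 − $1,800.00) = $103.14 + 13.08% × $1,770.00 = $334.66
Retirement Security Contribution: 2.32% × $3,880.00 = $90.02
Solidarity Surcharge: 1.9% × $3,880.00 = $73.72
Medical Insurance Levy: 5.1% × $3,880.00 = $197.88
Total: $334.66 + $90.02 + $73.72 + $197.88 = $696.28

$696.28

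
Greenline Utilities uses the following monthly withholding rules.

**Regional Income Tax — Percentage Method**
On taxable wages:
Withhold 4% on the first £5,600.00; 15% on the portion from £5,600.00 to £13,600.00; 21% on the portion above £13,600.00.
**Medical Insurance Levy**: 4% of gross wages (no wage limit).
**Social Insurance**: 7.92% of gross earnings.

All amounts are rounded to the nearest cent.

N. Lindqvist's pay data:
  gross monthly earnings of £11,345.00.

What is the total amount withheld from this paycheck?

£2,438.07

Regional Income Tax: taxable = £11,345.00
  £224.00 + 15% × (£11,345.00 − £5,600.00) = £224.00 + 15% × £5,745.00 = £1,085.75
Medical Insurance Levy: 4% × £11,345.00 = £453.80
Social Insurance: 7.92% × £11,345.00 = £898.52
Total: £1,085.75 + £453.80 + £898.52 = £2,438.07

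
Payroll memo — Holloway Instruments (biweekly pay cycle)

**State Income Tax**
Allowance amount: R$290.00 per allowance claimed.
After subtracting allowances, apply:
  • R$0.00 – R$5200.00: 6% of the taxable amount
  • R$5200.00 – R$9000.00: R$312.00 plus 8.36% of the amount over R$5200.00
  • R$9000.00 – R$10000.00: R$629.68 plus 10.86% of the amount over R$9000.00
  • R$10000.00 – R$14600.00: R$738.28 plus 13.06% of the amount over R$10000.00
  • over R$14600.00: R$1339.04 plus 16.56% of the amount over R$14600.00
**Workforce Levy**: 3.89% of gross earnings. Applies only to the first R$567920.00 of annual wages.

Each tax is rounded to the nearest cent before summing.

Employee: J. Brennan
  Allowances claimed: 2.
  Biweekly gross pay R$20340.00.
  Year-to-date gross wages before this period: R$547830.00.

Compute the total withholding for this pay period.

R$2975.04

State Income Tax: taxable = R$20340.00 − 2×R$290.00 = R$19760.00
  R$1339.04 + 16.56% × (R$19760.00 − R$14600.00) = R$1339.04 + 16.56% × R$5160.00 = R$2193.54
Workforce Levy: cap R$567920.00 − YTD R$547830.00 = R$20090.00 subject; 3.89% × R$20090.00 = R$781.50
Total: R$2193.54 + R$781.50 = R$2975.04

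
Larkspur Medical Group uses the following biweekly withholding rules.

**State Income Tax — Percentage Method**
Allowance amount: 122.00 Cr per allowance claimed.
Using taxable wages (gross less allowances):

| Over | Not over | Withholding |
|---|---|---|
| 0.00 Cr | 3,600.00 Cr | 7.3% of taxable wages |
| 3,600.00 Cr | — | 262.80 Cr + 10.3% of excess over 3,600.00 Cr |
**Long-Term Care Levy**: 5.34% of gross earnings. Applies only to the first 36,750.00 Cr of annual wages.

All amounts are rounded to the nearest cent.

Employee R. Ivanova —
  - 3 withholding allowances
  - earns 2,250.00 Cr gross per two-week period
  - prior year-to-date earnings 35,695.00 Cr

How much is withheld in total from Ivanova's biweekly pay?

193.87 Cr

State Income Tax: taxable = 2,250.00 Cr − 3×122.00 Cr = 1,884.00 Cr
  7.3% × 1,884.00 Cr = 137.53 Cr
Long-Term Care Levy: cap 36,750.00 Cr − YTD 35,695.00 Cr = 1,055.00 Cr subject; 5.34% × 1,055.00 Cr = 56.34 Cr
Total: 137.53 Cr + 56.34 Cr = 193.87 Cr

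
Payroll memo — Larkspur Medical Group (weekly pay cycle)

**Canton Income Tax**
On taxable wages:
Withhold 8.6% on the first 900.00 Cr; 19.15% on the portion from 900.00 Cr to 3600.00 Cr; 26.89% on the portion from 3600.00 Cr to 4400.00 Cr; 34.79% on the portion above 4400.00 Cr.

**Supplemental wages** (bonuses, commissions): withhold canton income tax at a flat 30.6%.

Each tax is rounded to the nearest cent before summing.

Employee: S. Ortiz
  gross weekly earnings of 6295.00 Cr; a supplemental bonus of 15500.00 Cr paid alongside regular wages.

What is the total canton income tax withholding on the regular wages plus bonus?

Canton Income Tax: taxable = 6295.00 Cr
  809.57 Cr + 34.79% × (6295.00 Cr − 4400.00 Cr) = 809.57 Cr + 34.79% × 1895.00 Cr = 1468.84 Cr
Supplemental (30.6% flat on bonus): 30.6% × 15500.00 Cr = 4743.00 Cr
Total canton income tax: 1468.84 Cr + 4743.00 Cr = 6211.84 Cr

6211.84 Cr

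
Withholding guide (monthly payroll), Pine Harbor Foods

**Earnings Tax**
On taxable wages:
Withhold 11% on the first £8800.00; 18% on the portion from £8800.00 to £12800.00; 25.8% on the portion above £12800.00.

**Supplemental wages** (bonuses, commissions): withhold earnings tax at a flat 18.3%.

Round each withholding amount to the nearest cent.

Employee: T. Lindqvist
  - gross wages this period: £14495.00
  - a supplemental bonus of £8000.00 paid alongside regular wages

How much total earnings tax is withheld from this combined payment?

£3589.31

Earnings Tax: taxable = £14495.00
  £1688.00 + 25.8% × (£14495.00 − £12800.00) = £1688.00 + 25.8% × £1695.00 = £2125.31
Supplemental (18.3% flat on bonus): 18.3% × £8000.00 = £1464.00
Total earnings tax: £2125.31 + £1464.00 = £3589.31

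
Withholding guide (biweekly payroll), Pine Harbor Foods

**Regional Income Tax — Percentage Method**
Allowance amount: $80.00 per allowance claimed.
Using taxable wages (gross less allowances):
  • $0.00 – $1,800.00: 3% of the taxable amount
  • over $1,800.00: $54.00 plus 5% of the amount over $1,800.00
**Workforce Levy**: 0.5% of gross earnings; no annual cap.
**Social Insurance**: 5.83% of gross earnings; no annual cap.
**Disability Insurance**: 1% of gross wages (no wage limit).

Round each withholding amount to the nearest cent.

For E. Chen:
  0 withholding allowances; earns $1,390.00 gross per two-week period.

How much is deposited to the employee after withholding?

$1,246.41

Regional Income Tax: taxable = $1,390.00
  3% × $1,390.00 = $41.70
Workforce Levy: 0.5% × $1,390.00 = $6.95
Social Insurance: 5.83% × $1,390.00 = $81.04
Disability Insurance: 1% × $1,390.00 = $13.90
Total withheld: $41.70 + $6.95 + $81.04 + $13.90 = $143.59
Net pay: $1,390.00 − $143.59 = $1,246.41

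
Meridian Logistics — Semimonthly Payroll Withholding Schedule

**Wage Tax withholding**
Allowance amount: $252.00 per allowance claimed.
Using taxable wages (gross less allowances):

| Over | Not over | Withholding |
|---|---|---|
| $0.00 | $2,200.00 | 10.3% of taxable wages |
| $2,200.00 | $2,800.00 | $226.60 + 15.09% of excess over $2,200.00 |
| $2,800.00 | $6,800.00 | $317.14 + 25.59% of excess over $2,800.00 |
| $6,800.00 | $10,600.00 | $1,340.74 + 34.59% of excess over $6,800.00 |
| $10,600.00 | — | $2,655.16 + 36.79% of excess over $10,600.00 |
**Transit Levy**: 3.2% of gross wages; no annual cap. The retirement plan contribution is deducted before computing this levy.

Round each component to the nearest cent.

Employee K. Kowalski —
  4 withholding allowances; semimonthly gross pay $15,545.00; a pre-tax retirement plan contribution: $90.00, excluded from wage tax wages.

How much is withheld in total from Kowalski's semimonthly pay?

Wage Tax: taxable = $15,545.00 − $90.00 − 4×$252.00 = $14,447.00
  $2,655.16 + 36.79% × ($14,447.00 − $10,600.00) = $2,655.16 + 36.79% × $3,847.00 = $4,070.47
Transit Levy: 3.2% × $15,455.00 = $494.56
Total: $4,070.47 + $494.56 = $4,565.03

$4,565.03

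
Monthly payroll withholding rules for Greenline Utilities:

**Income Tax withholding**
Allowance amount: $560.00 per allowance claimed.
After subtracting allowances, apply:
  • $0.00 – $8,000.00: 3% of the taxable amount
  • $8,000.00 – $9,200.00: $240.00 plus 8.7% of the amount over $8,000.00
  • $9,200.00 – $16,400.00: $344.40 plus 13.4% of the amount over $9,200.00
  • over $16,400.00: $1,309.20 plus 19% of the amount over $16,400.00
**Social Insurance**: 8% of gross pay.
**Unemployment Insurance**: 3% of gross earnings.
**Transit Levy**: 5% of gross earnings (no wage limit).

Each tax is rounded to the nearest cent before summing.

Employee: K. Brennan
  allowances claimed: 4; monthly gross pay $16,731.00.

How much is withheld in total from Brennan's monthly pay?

Income Tax: taxable = $16,731.00 − 4×$560.00 = $14,491.00
  $344.40 + 13.4% × ($14,491.00 − $9,200.00) = $344.40 + 13.4% × $5,291.00 = $1,053.39
Social Insurance: 8% × $16,731.00 = $1,338.48
Unemployment Insurance: 3% × $16,731.00 = $501.93
Transit Levy: 5% × $16,731.00 = $836.55
Total: $1,053.39 + $1,338.48 + $501.93 + $836.55 = $3,730.35

$3,730.35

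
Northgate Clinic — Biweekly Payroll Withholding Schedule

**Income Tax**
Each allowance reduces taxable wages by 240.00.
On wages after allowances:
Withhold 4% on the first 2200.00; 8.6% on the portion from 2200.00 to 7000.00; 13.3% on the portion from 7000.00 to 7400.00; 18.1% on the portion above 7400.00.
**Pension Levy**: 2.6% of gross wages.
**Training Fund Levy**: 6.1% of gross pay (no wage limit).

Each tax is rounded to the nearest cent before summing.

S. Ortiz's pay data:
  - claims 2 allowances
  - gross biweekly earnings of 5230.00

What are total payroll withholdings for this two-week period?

Income Tax: taxable = 5230.00 − 2×240.00 = 4750.00
  88.00 + 8.6% × (4750.00 − 2200.00) = 88.00 + 8.6% × 2550.00 = 307.30
Pension Levy: 2.6% × 5230.00 = 135.98
Training Fund Levy: 6.1% × 5230.00 = 319.03
Total: 307.30 + 135.98 + 319.03 = 762.31

762.31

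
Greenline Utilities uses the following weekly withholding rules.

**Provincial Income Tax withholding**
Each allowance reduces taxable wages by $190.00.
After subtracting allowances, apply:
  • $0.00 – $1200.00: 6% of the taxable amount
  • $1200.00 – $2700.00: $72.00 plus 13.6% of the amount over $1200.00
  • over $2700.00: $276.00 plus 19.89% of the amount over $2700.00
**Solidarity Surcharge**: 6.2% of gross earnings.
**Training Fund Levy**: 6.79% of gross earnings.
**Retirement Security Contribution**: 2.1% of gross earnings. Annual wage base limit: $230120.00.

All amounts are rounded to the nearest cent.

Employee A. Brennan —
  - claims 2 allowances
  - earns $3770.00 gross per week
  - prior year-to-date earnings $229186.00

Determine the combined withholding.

Provincial Income Tax: taxable = $3770.00 − 2×$190.00 = $3390.00
  $276.00 + 19.89% × ($3390.00 − $2700.00) = $276.00 + 19.89% × $690.00 = $413.24
Solidarity Surcharge: 6.2% × $3770.00 = $233.74
Training Fund Levy: 6.79% × $3770.00 = $255.98
Retirement Security Contribution: cap $230120.00 − YTD $229186.00 = $934.00 subject; 2.1% × $934.00 = $19.61
Total: $413.24 + $233.74 + $255.98 + $19.61 = $922.57

$922.57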